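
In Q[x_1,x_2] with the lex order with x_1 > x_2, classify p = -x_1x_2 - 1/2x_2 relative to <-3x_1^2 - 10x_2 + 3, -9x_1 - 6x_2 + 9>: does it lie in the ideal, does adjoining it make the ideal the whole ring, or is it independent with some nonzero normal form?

-x_1x_2 - 1/2x_2 is independent of I; its normal form modulo I is -9/2x_2.

First compute the reduced Gröbner basis of I by Buchberger's algorithm.
f_1 = -3x_1^2 - 10x_2 + 3, LT = x_1^2.
f_2 = -9x_1 - 6x_2 + 9, LT = x_1.

S(f_1,f_2): lcm = x_1^2. S = -2/3x_1x_2 + x_1 + 10/3x_2 - 1.
  reduce S modulo (f_1, f_2):
  remainder 4/9x_2^2 + 2x_2 ≠ 0; add h_3 = 4/9x_2^2 + 2x_2 to the basis.

The other S-polynomials (S(f_1,h_3), S(f_2,h_3)) all reduce to 0 modulo the current basis, so we have a Gröbner basis.
Inter-reduce: drop elements whose leading term is divisible by another's, tail-reduce, and make monic.
Reduced Gröbner basis: {x_1 + 2/3x_2 - 1, x_2^2 + 9/2x_2}.
Label its elements g_1 = x_1 + 2/3x_2 - 1, g_2 = x_2^2 + 9/2x_2.

Reduce p = -x_1x_2 - 1/2x_2 modulo G:
  leading term x_1x_2: subtract (-x_2)·g_1 from -x_1x_2 - 1/2x_2 → 2/3x_2^2 - 3/2x_2
  leading term x_2^2: subtract (2/3)·g_2 from 2/3x_2^2 - 3/2x_2 → -9/2x_2
  leading term x_2: no divisor's leading term divides it; move -9/2x_2 to the remainder.
  normal form = -9/2x_2.
The normal form is nonzero, so p ∉ I. Since p minus its normal form lies in I, I + (p) = I + (r) where r = -9/2x_2; decide whether this ideal is the whole ring.
Run Buchberger on G together with r (pairs among the g_i already reduce to 0 since G is a Gröbner basis):
g_1 = x_1 + 2/3x_2 - 1, LT = x_1.
g_2 = x_2^2 + 9/2x_2, LT = x_2^2.
r = -9/2x_2, LT = x_2.

The S-polynomials (S(g_1,g_2), S(g_1,r), S(g_2,r)) all reduce to 0 modulo the current basis, so we have a Gröbner basis.
Inter-reduce: drop elements whose leading term is divisible by another's, tail-reduce, and make monic.
Reduced Gröbner basis: {x_1 - 1, x_2}.
The reduced Gröbner basis of I + (p) is {x_1 - 1, x_2} ≠ {1}, a proper ideal, so the enlarged system stays consistent: p is independent of I, with normal form -9/2x_2.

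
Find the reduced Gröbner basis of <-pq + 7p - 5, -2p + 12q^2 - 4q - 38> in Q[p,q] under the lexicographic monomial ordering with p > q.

G = {p - 6q^2 + 2q + 19, q^3 - 22/3q^2 - 5/6q + 23}

f_1 = -pq + 7p - 5, LT = pq.
f_2 = -2p + 12q^2 - 4q - 38, LT = p.

S(f_1,f_2): lcm = pq. S = -7p + 6q^3 - 2q^2 - 19q + 5.
  leading term p: subtract (7/2)·f_2 from -7p + 6q^3 - 2q^2 - 19q + 5 → 6q^3 - 44q^2 - 5q + 138
  leading term q^3: no divisor's leading term divides it; move 6q^3 to the remainder.
  leading term q^2: no divisor's leading term divides it; move -44q^2 to the remainder.
  leading term q: no divisor's leading term divides it; move -5q to the remainder.
  leading term 1: no divisor's leading term divides it; move 138 to the remainder.
  remainder 6q^3 - 44q^2 - 5q + 138 ≠ 0; add g_3 = 6q^3 - 44q^2 - 5q + 138 to the basis.

The other S-polynomials (S(f_1,g_3), S(f_2,g_3)) all reduce to 0 modulo the current basis, so we have a Gröbner basis.
Inter-reduce: drop elements whose leading term is divisible by another's, tail-reduce, and make monic.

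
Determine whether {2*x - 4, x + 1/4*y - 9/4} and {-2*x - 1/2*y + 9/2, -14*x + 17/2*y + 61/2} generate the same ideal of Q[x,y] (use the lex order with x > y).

No, the ideals differ.

For a fixed monomial order, each ideal has a unique reduced Gröbner basis; comparing bases decides equality.
Buchberger on the first generating set:
f_1 = 2*x - 4, LT = x.
f_2 = x + 1/4*y - 9/4, LT = x.

S(f_1,f_2): lcm = x. S = -1/4*y + 1/4.
  leading term y: no divisor's leading term divides it; move -1/4*y to the remainder.
  leading term 1: no divisor's leading term divides it; move 1/4 to the remainder.
  remainder -1/4*y + 1/4 ≠ 0; add g_3 = -1/4*y + 1/4 to the basis.

The other S-polynomials (S(f_1,g_3), S(f_2,g_3)) all reduce to 0 modulo the current basis, so we have a Gröbner basis.
Inter-reduce: drop elements whose leading term is divisible by another's, tail-reduce, and make monic.
Reduced Gröbner basis: {x - 2, y - 1}.

Buchberger on the second generating set:
h_1 = -2*x - 1/2*y + 9/2, LT = x.
h_2 = -14*x + 17/2*y + 61/2, LT = x.

S(h_1,h_2): lcm = x. S = 6/7*y - 1/14.
  leading term y: no divisor's leading term divides it; move 6/7*y to the remainder.
  leading term 1: no divisor's leading term divides it; move -1/14 to the remainder.
  remainder 6/7*y - 1/14 ≠ 0; add k_3 = 6/7*y - 1/14 to the basis.

The other S-polynomials (S(h_1,k_3), S(h_2,k_3)) all reduce to 0 modulo the current basis, so we have a Gröbner basis.
Inter-reduce: drop elements whose leading term is divisible by another's, tail-reduce, and make monic.
Reduced Gröbner basis: {x - 107/48, y - 1/12}.

These differ, so the ideals are not equal.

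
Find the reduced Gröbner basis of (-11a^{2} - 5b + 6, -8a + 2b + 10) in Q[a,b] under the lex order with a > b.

f_1 = -11a^{2} - 5b + 6, LT = a^{2}.
f_2 = -8a + 2b + 10, LT = a.

S(f_1,f_2): lcm = a^{2}. S = \tfrac{1}{4}ab + \tfrac{5}{4}a + \tfrac{5}{11}b - \tfrac{6}{11}.
  reduce S modulo (f_1, f_2):
  remainder \tfrac{1}{16}b^{2} + \tfrac{95}{88}b + \tfrac{179}{176} ≠ 0; add g_3 = \tfrac{1}{16}b^{2} + \tfrac{95}{88}b + \tfrac{179}{176} to the basis.

The other S-polynomials (S(f_1,g_3), S(f_2,g_3)) all reduce to 0 modulo the current basis, so we have a Gröbner basis.
Inter-reduce: drop elements whose leading term is divisible by another's, tail-reduce, and make monic.

G = {a - \tfrac{1}{4}b - \tfrac{5}{4}, b^{2} + \tfrac{190}{11}b + \tfrac{179}{11}}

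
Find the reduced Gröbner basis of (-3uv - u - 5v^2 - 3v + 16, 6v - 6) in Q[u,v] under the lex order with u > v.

The reduced Gröbner basis is the canonical form of the ideal for this ordering.

f_1 = -3uv - u - 5v^2 - 3v + 16, LT = uv.
f_2 = 6v - 6, LT = v.

S(f_1,f_2): lcm = uv. S = 4/3u + 5/3v^2 + v - 16/3.
  leading term u: no divisor's leading term divides it; move 4/3u to the remainder.
  leading term v^2: subtract (5/18v)·f_2 from 5/3v^2 + v - 16/3 → 8/3v - 16/3
  leading term v: subtract (4/9)·f_2 from 8/3v - 16/3 → -8/3
  leading term 1: no divisor's leading term divides it; move -8/3 to the remainder.
  remainder 4/3u - 8/3 ≠ 0; add g_3 = 4/3u - 8/3 to the basis.

The other S-polynomials (S(f_1,g_3), S(f_2,g_3)) all reduce to 0 modulo the current basis, so we have a Gröbner basis.
Inter-reduce: drop elements whose leading term is divisible by another's, tail-reduce, and make monic.

G = {u - 2, v - 1}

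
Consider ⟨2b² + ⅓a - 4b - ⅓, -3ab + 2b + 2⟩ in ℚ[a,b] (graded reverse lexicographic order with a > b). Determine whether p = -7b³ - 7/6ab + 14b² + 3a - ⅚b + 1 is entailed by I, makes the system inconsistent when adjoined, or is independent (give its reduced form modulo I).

First compute the reduced Gröbner basis of I by Buchberger's algorithm.
f_1 = 2b² + ⅓a - 4b - ⅓, LT = b².
f_2 = -3ab + 2b + 2, LT = ab.

S(f_1,f_2): lcm = ab². S = ⅙a² - 2ab + ⅔b² - ⅙a + ⅔b.
  leading term a²: no divisor's leading term divides it; move ⅙a² to the remainder.
  leading term ab: subtract (⅔)·f_2 from -2ab + ⅔b² - ⅙a + ⅔b → ⅔b² - ⅙a - ⅔b - 4/3
  leading term b²: subtract (⅓)·f_1 from ⅔b² - ⅙a - ⅔b - 4/3 → -5/18a + ⅔b - 11/9
  leading term a: no divisor's leading term divides it; move -5/18a to the remainder.
  leading term b: no divisor's leading term divides it; move ⅔b to the remainder.
  leading term 1: no divisor's leading term divides it; move -11/9 to the remainder.
  remainder ⅙a² - 5/18a + ⅔b - 11/9 ≠ 0; add h_3 = ⅙a² - 5/18a + ⅔b - 11/9 to the basis.

The other S-polynomials (S(f_1,h_3), S(f_2,h_3)) all reduce to 0 modulo the current basis, so we have a Gröbner basis.
Inter-reduce: drop elements whose leading term is divisible by another's, tail-reduce, and make monic.
Reduced Gröbner basis: {a² - 5/3a + 4b - 22/3, ab - ⅔b - ⅔, b² + ⅙a - 2b - ⅙}.
Label its elements g_1 = a² - 5/3a + 4b - 22/3, g_2 = ab - ⅔b - ⅔, g_3 = b² + ⅙a - 2b - ⅙.

Reduce p = -7b³ - 7/6ab + 14b² + 3a - ⅚b + 1 modulo G:
  leading term b³: subtract (-7b)·g_3 from -7b³ - 7/6ab + 14b² + 3a - ⅚b + 1 → 3a - 2b + 1
  leading term a: no divisor's leading term divides it; move 3a to the remainder.
  leading term b: no divisor's leading term divides it; move -2b to the remainder.
  leading term 1: no divisor's leading term divides it; move 1 to the remainder.
  normal form = 3a - 2b + 1.
The normal form is nonzero, so p ∉ I. Since p minus its normal form lies in I, I + (p) = I + (r) where r = 3a - 2b + 1; decide whether this ideal is the whole ring.
Run Buchberger on G together with r (pairs among the g_i already reduce to 0 since G is a Gröbner basis):
g_1 = a² - 5/3a + 4b - 22/3, LT = a².
g_2 = ab - ⅔b - ⅔, LT = ab.
g_3 = b² + ⅙a - 2b - ⅙, LT = b².
r = 3a - 2b + 1, LT = a.

S(g_1,r): lcm = a². S = ⅔ab - 2a + 4b - 22/3.
  leading term ab: subtract (⅔)·g_2 from ⅔ab - 2a + 4b - 22/3 → -2a + 40/9b - 62/9
  leading term a: subtract (-⅔)·r from -2a + 40/9b - 62/9 → 28/9b - 56/9
  leading term b: no divisor's leading term divides it; move 28/9b to the remainder.
  leading term 1: no divisor's leading term divides it; move -56/9 to the remainder.
  remainder 28/9b - 56/9 ≠ 0; add m_5 = 28/9b - 56/9 to the basis.

The other S-polynomials (S(g_1,g_2), S(g_1,g_3), S(g_2,g_3), S(g_2,r), S(g_3,r), S(g_1,m_5), S(g_2,m_5), S(g_3,m_5), S(r,m_5)) all reduce to 0 modulo the current basis, so we have a Gröbner basis.
Inter-reduce: drop elements whose leading term is divisible by another's, tail-reduce, and make monic.
Reduced Gröbner basis: {a - 1, b - 2}.
The reduced Gröbner basis of I + (p) is {a - 1, b - 2} ≠ {1}, a proper ideal, so the enlarged system stays consistent: p is independent of I, with normal form 3a - 2b + 1.

-7b³ - 7/6ab + 14b² + 3a - ⅚b + 1 is independent of I; its normal form modulo I is 3a - 2b + 1.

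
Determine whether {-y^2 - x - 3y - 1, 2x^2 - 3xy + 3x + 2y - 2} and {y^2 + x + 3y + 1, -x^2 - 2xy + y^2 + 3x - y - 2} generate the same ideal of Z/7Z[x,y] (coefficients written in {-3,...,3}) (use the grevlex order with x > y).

Equality of ideals is decidable: compute both reduced Gröbner bases (unique for the ordering) and check whether they agree.
Buchberger on the first generating set:
f_1 = -y^2 - x - 3y - 1, LT = y^2.
f_2 = 2x^2 - 3xy + 3x + 2y - 2, LT = x^2.

The S-polynomials (S(f_1,f_2)) all reduce to 0 modulo the current basis, so we have a Gröbner basis.
Inter-reduce: drop elements whose leading term is divisible by another's, tail-reduce, and make monic.
Reduced Gröbner basis: {x^2 + 2xy - 2x + y - 1, y^2 + x + 3y + 1}.

Buchberger on the second generating set:
h_1 = y^2 + x + 3y + 1, LT = y^2.
h_2 = -x^2 - 2xy + y^2 + 3x - y - 2, LT = x^2.

The S-polynomials (S(h_1,h_2)) all reduce to 0 modulo the current basis, so we have a Gröbner basis.
Inter-reduce: drop elements whose leading term is divisible by another's, tail-reduce, and make monic.
Reduced Gröbner basis: {x^2 + 2xy - 2x - 3y + 3, y^2 + x + 3y + 1}.

Since the reduced bases disagree, the two ideals are not the same.

No, the ideals differ.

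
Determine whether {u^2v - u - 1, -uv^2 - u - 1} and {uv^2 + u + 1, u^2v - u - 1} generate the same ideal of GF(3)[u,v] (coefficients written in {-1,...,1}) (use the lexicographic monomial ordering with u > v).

Equality of ideals is decidable: compute both reduced Gröbner bases (unique for the ordering) and check whether they agree.
Buchberger on the first generating set:
f_1 = u^2v - u - 1, LT = u^2v.
f_2 = -uv^2 - u - 1, LT = uv^2.

S(f_1,f_2): lcm = u^2v^2. S = -u^2 - uv - u - v.
  leading term u^2: no divisor's leading term divides it; move -u^2 to the remainder.
  leading term uv: no divisor's leading term divides it; move -uv to the remainder.
  leading term u: no divisor's leading term divides it; move -u to the remainder.
  leading term v: no divisor's leading term divides it; move -v to the remainder.
  remainder -u^2 - uv - u - v ≠ 0; add g_3 = -u^2 - uv - u - v to the basis.

S(f_1,g_3): lcm = u^2v. S = -uv^2 - uv - u - v^2 - 1.
  leading term uv^2: subtract (1)·f_2 from -uv^2 - uv - u - v^2 - 1 → -uv - v^2
  leading term uv: no divisor's leading term divides it; move -uv to the remainder.
  leading term v^2: no divisor's leading term divides it; move -v^2 to the remainder.
  remainder -uv - v^2 ≠ 0; add g_4 = -uv - v^2 to the basis.

S(f_2,g_3): lcm = u^2v^2. S = u^2 - uv^3 - uv^2 + u - v^3.
  leading term u^2: subtract (-1)·g_3 from u^2 - uv^3 - uv^2 + u - v^3 → -uv^3 - uv^2 - uv - v^3 - v
  leading term uv^3: subtract (v)·f_2 from -uv^3 - uv^2 - uv - v^3 - v → -uv^2 - v^3
  leading term uv^2: subtract (1)·f_2 from -uv^2 - v^3 → u - v^3 + 1
  leading term u: no divisor's leading term divides it; move u to the remainder.
  leading term v^3: no divisor's leading term divides it; move -v^3 to the remainder.
  leading term 1: no divisor's leading term divides it; move 1 to the remainder.
  remainder u - v^3 + 1 ≠ 0; add g_5 = u - v^3 + 1 to the basis.

S(f_2,g_5): lcm = uv^2. S = u + v^5 - v^2 + 1.
  leading term u: subtract (1)·g_5 from u + v^5 - v^2 + 1 → v^5 + v^3 - v^2
  leading term v^5: no divisor's leading term divides it; move v^5 to the remainder.
  leading term v^3: no divisor's leading term divides it; move v^3 to the remainder.
  leading term v^2: no divisor's leading term divides it; move -v^2 to the remainder.
  remainder v^5 + v^3 - v^2 ≠ 0; add g_6 = v^5 + v^3 - v^2 to the basis.

S(g_4,g_5): lcm = uv. S = v^4 + v^2 - v.
  leading term v^4: no divisor's leading term divides it; move v^4 to the remainder.
  leading term v^2: no divisor's leading term divides it; move v^2 to the remainder.
  leading term v: no divisor's leading term divides it; move -v to the remainder.
  remainder v^4 + v^2 - v ≠ 0; add g_7 = v^4 + v^2 - v to the basis.

The other S-polynomials (S(f_1,g_4), S(f_2,g_4), S(g_3,g_4), S(f_1,g_5), S(g_3,g_5), S(f_1,g_6), S(f_2,g_6), S(g_3,g_6), S(g_4,g_6), S(g_5,g_6), S(f_1,g_7), S(f_2,g_7), S(g_3,g_7), S(g_4,g_7), S(g_5,g_7), S(g_6,g_7)) all reduce to 0 modulo the current basis, so we have a Gröbner basis.
Inter-reduce: drop elements whose leading term is divisible by another's, tail-reduce, and make monic.
Reduced Gröbner basis: {u - v^3 + 1, v^4 + v^2 - v}.

Buchberger on the second generating set:
h_1 = uv^2 + u + 1, LT = uv^2.
h_2 = u^2v - u - 1, LT = u^2v.

S(h_1,h_2): lcm = u^2v^2. S = u^2 + uv + u + v.
  leading term u^2: no divisor's leading term divides it; move u^2 to the remainder.
  leading term uv: no divisor's leading term divides it; move uv to the remainder.
  leading term u: no divisor's leading term divides it; move u to the remainder.
  leading term v: no divisor's leading term divides it; move v to the remainder.
  remainder u^2 + uv + u + v ≠ 0; add k_3 = u^2 + uv + u + v to the basis.

S(h_1,k_3): lcm = u^2v^2. S = u^2 - uv^3 - uv^2 + u - v^3.
  leading term u^2: subtract (1)·k_3 from u^2 - uv^3 - uv^2 + u - v^3 → -uv^3 - uv^2 - uv - v^3 - v
  leading term uv^3: subtract (-v)·h_1 from -uv^3 - uv^2 - uv - v^3 - v → -uv^2 - v^3
  leading term uv^2: subtract (-1)·h_1 from -uv^2 - v^3 → u - v^3 + 1
  leading term u: no divisor's leading term divides it; move u to the remainder.
  leading term v^3: no divisor's leading term divides it; move -v^3 to the remainder.
  leading term 1: no divisor's leading term divides it; move 1 to the remainder.
  remainder u - v^3 + 1 ≠ 0; add k_4 = u - v^3 + 1 to the basis.

S(h_2,k_3): lcm = u^2v. S = -uv^2 - uv - u - v^2 - 1.
  leading term uv^2: subtract (-1)·h_1 from -uv^2 - uv - u - v^2 - 1 → -uv - v^2
  leading term uv: subtract (-v)·k_4 from -uv - v^2 → -v^4 - v^2 + v
  leading term v^4: no divisor's leading term divides it; move -v^4 to the remainder.
  leading term v^2: no divisor's leading term divides it; move -v^2 to the remainder.
  leading term v: no divisor's leading term divides it; move v to the remainder.
  remainder -v^4 - v^2 + v ≠ 0; add k_5 = -v^4 - v^2 + v to the basis.

The other S-polynomials (S(h_1,k_4), S(h_2,k_4), S(k_3,k_4), S(h_1,k_5), S(h_2,k_5), S(k_3,k_5), S(k_4,k_5)) all reduce to 0 modulo the current basis, so we have a Gröbner basis.
Inter-reduce: drop elements whose leading term is divisible by another's, tail-reduce, and make monic.
Reduced Gröbner basis: {u - v^3 + 1, v^4 + v^2 - v}.

Same reduced basis, so the two generating sets span the same ideal.
The same test decides containment: I ⊆ J iff every generator of I reduces to 0 modulo a Gröbner basis of J.

Yes, the ideals are equal.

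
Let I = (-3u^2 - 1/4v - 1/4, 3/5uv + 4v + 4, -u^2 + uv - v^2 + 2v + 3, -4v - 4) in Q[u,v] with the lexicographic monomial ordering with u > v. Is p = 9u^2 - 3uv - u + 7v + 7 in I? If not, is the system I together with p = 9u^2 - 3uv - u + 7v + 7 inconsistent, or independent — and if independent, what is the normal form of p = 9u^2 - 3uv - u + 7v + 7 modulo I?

First compute the reduced Gröbner basis of I by Buchberger's algorithm.
f_1 = -3u^2 - 1/4v - 1/4, LT = u^2.
f_2 = 3/5uv + 4v + 4, LT = uv.
f_3 = -u^2 + uv - v^2 + 2v + 3, LT = u^2.
f_4 = -4v - 4, LT = v.

S(f_1,f_2): lcm = u^2v. S = -20/3uv - 20/3u + 1/12v^2 + 1/12v.
  leading term uv: subtract (-100/9)·f_2 from -20/3uv - 20/3u + 1/12v^2 + 1/12v → -20/3u + 1/12v^2 + 1603/36v + 400/9
  leading term u: no divisor's leading term divides it; move -20/3u to the remainder.
  leading term v^2: subtract (-1/48v)·f_4 from 1/12v^2 + 1603/36v + 400/9 → 400/9v + 400/9
  leading term v: subtract (-100/9)·f_4 from 400/9v + 400/9 → 0
  remainder -20/3u ≠ 0; add h_5 = -20/3u to the basis.

The other S-polynomials (S(f_1,f_3), S(f_1,f_4), S(f_2,f_3), S(f_2,f_4), S(f_3,f_4), S(f_1,h_5), S(f_2,h_5), S(f_3,h_5), S(f_4,h_5)) all reduce to 0 modulo the current basis, so we have a Gröbner basis.
Inter-reduce: drop elements whose leading term is divisible by another's, tail-reduce, and make monic.
Reduced Gröbner basis: {u, v + 1}.
Label its elements g_1 = u, g_2 = v + 1.

Reduce p = 9u^2 - 3uv - u + 7v + 7 modulo G:
  leading term u^2: subtract (9u)·g_1 from 9u^2 - 3uv - u + 7v + 7 → -3uv - u + 7v + 7
  leading term uv: subtract (-3v)·g_1 from -3uv - u + 7v + 7 → -u + 7v + 7
  leading term u: subtract (-1)·g_1 from -u + 7v + 7 → 7v + 7
  leading term v: subtract (7)·g_2 from 7v + 7 → 0
  normal form = 0.
Since the normal form is 0, p ∈ I.

9u^2 - 3uv - u + 7v + 7 lies in I (it reduces to 0).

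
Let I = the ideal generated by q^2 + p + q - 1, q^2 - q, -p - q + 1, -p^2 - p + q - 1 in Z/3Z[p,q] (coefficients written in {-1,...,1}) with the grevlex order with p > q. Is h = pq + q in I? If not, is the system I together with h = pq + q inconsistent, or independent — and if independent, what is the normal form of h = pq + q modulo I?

pq + q lies in I (it reduces to 0).

First compute the reduced Gröbner basis of I by Buchberger's algorithm.
f_1 = q^2 + p + q - 1, LT = q^2.
f_2 = q^2 - q, LT = q^2.
f_3 = -p - q + 1, LT = p.
f_4 = -p^2 - p + q - 1, LT = p^2.

S(f_1,f_2): lcm = q^2. S = p - q - 1.
  leading term p: subtract (-1)·f_3 from p - q - 1 → q
  leading term q: no divisor's leading term divides it; move q to the remainder.
  remainder q ≠ 0; add k_5 = q to the basis.

The other S-polynomials (S(f_1,f_3), S(f_1,f_4), S(f_2,f_3), S(f_2,f_4), S(f_3,f_4), S(f_1,k_5), S(f_2,k_5), S(f_3,k_5), S(f_4,k_5)) all reduce to 0 modulo the current basis, so we have a Gröbner basis.
Inter-reduce: drop elements whose leading term is divisible by another's, tail-reduce, and make monic.
Reduced Gröbner basis: {p - 1, q}.
Label its elements g_1 = p - 1, g_2 = q.

Reduce h = pq + q modulo G:
  leading term pq: subtract (q)·g_1 from pq + q → -q
  leading term q: subtract (-1)·g_2 from -q → 0
  normal form = 0.
Since the normal form is 0, h ∈ I.

The remainder on division by a Gröbner basis is unique — it is the normal form.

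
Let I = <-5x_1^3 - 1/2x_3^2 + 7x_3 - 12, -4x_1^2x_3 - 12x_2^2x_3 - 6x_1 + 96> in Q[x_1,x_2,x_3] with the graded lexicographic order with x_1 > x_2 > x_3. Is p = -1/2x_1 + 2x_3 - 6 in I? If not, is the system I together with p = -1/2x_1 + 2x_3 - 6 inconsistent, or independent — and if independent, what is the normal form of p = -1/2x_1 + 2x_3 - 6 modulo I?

First compute the reduced Gröbner basis of I by Buchberger's algorithm.
f_1 = -5x_1^3 - 1/2x_3^2 + 7x_3 - 12, LT = x_1^3.
f_2 = -4x_1^2x_3 - 12x_2^2x_3 - 6x_1 + 96, LT = x_1^2x_3.

S(f_1,f_2): lcm = x_1^3x_3. S = -3x_1x_2^2x_3 + 1/10x_3^3 - 3/2x_1^2 - 7/5x_3^2 + 24x_1 + 12/5x_3.
  reduce S modulo (f_1, f_2):
  remainder -3x_1x_2^2x_3 + 1/10x_3^3 - 3/2x_1^2 - 7/5x_3^2 + 24x_1 + 12/5x_3 ≠ 0; add h_3 = -3x_1x_2^2x_3 + 1/10x_3^3 - 3/2x_1^2 - 7/5x_3^2 + 24x_1 + 12/5x_3 to the basis.

S(f_2,h_3): lcm = x_1^2x_2^2x_3. S = 3x_2^4x_3 + 1/30x_1x_3^3 - 1/2x_1^3 + 3/2x_1x_2^2 - 7/15x_1x_3^2 + 8x_1^2 + 4/5x_1x_3 - 24x_2^2.
  reduce S modulo (f_1, f_2, h_3):
  remainder 3x_2^4x_3 + 1/30x_1x_3^3 + 3/2x_1x_2^2 - 7/15x_1x_3^2 + 8x_1^2 + 4/5x_1x_3 - 24x_2^2 + 1/20x_3^2 - 7/10x_3 + 6/5 ≠ 0; add h_4 = 3x_2^4x_3 + 1/30x_1x_3^3 + 3/2x_1x_2^2 - 7/15x_1x_3^2 + 8x_1^2 + 4/5x_1x_3 - 24x_2^2 + 1/20x_3^2 - 7/10x_3 + 6/5 to the basis.

The other S-polynomials (S(f_1,h_3), S(f_1,h_4), S(f_2,h_4), S(h_3,h_4)) all reduce to 0 modulo the current basis, so we have a Gröbner basis.
Inter-reduce: drop elements whose leading term is divisible by another's, tail-reduce, and make monic.
Reduced Gröbner basis: {x_2^4x_3 + 1/90x_1x_3^3 + 1/2x_1x_2^2 - 7/45x_1x_3^2 + 8/3x_1^2 + 4/15x_1x_3 - 8x_2^2 + 1/60x_3^2 - 7/30x_3 + 2/5, x_1x_2^2x_3 - 1/30x_3^3 + 1/2x_1^2 + 7/15x_3^2 - 8x_1 - 4/5x_3, x_1^3 + 1/10x_3^2 - 7/5x_3 + 12/5, x_1^2x_3 + 3x_2^2x_3 + 3/2x_1 - 24}.
Label its elements g_1 = x_2^4x_3 + 1/90x_1x_3^3 + 1/2x_1x_2^2 - 7/45x_1x_3^2 + 8/3x_1^2 + 4/15x_1x_3 - 8x_2^2 + 1/60x_3^2 - 7/30x_3 + 2/5, g_2 = x_1x_2^2x_3 - 1/30x_3^3 + 1/2x_1^2 + 7/15x_3^2 - 8x_1 - 4/5x_3, g_3 = x_1^3 + 1/10x_3^2 - 7/5x_3 + 12/5, g_4 = x_1^2x_3 + 3x_2^2x_3 + 3/2x_1 - 24.

Reduce p = -1/2x_1 + 2x_3 - 6 modulo G:
  leading term x_1: no divisor's leading term divides it; move -1/2x_1 to the remainder.
  leading term x_3: no divisor's leading term divides it; move 2x_3 to the remainder.
  leading term 1: no divisor's leading term divides it; move -6 to the remainder.
  normal form = -1/2x_1 + 2x_3 - 6.
The normal form is nonzero, so p ∉ I. Since p minus its normal form lies in I, I + (p) = I + (r) where r = -1/2x_1 + 2x_3 - 6; decide whether this ideal is the whole ring.
Run Buchberger on G together with r (pairs among the g_i already reduce to 0 since G is a Gröbner basis):
g_1 = x_2^4x_3 + 1/90x_1x_3^3 + 1/2x_1x_2^2 - 7/45x_1x_3^2 + 8/3x_1^2 + 4/15x_1x_3 - 8x_2^2 + 1/60x_3^2 - 7/30x_3 + 2/5, LT = x_2^4x_3.
g_2 = x_1x_2^2x_3 - 1/30x_3^3 + 1/2x_1^2 + 7/15x_3^2 - 8x_1 - 4/5x_3, LT = x_1x_2^2x_3.
g_3 = x_1^3 + 1/10x_3^2 - 7/5x_3 + 12/5, LT = x_1^3.
g_4 = x_1^2x_3 + 3x_2^2x_3 + 3/2x_1 - 24, LT = x_1^2x_3.
r = -1/2x_1 + 2x_3 - 6, LT = x_1.

S(g_2,r): lcm = x_1x_2^2x_3. S = 4x_2^2x_3^2 - 12x_2^2x_3 - 1/30x_3^3 + 1/2x_1^2 + 7/15x_3^2 - 8x_1 - 4/5x_3.
  reduce S modulo (g_1, g_2, g_3, g_4, r):
  remainder 4x_2^2x_3^2 - 12x_2^2x_3 - 1/30x_3^3 + 127/15x_3^2 - 404/5x_3 + 168 ≠ 0; add m_6 = 4x_2^2x_3^2 - 12x_2^2x_3 - 1/30x_3^3 + 127/15x_3^2 - 404/5x_3 + 168 to the basis.

S(g_3,r): lcm = x_1^3. S = 4x_1^2x_3 - 12x_1^2 + 1/10x_3^2 - 7/5x_3 + 12/5.
  reduce S modulo (g_1, g_2, g_3, g_4, r, m_6):
  remainder -12x_2^2x_3 - 1919/10x_3^2 + 5633/5x_3 - 7788/5 ≠ 0; add m_7 = -12x_2^2x_3 - 1919/10x_3^2 + 5633/5x_3 - 7788/5 to the basis.

S(g_4,r): lcm = x_1^2x_3. S = 4x_1x_3^2 + 3x_2^2x_3 - 12x_1x_3 + 3/2x_1 - 24.
  reduce S modulo (g_1, g_2, g_3, g_4, r, m_6, m_7):
  remainder 16x_3^3 - 5759/40x_3^2 + 8633/20x_3 - 2157/5 ≠ 0; add m_8 = 16x_3^3 - 5759/40x_3^2 + 8633/20x_3 - 2157/5 to the basis.

S(g_1,m_7): lcm = x_2^4x_3. S = 1/90x_1x_3^3 - 1919/120x_2^2x_3^2 + 1/2x_1x_2^2 - 7/45x_1x_3^2 + 5633/60x_2^2x_3 + 8/3x_1^2 + 4/15x_1x_3 - 689/5x_2^2 + 1/60x_3^2 - 7/30x_3 + 2/5.
  reduce S modulo (g_1, g_2, g_3, g_4, r, m_6, m_7, m_8):
  remainder -719/5x_2^2 - 10384/15x_3^2 + 235783/60x_3 - 155269/30 ≠ 0; add m_9 = -719/5x_2^2 - 10384/15x_3^2 + 235783/60x_3 - 155269/30 to the basis.

The other S-polynomials (S(g_1,g_2), S(g_1,g_3), S(g_1,g_4), S(g_1,r), S(g_2,g_3), S(g_2,g_4), S(g_3,g_4), S(g_1,m_6), S(g_2,m_6), S(g_3,m_6), S(g_4,m_6), S(r,m_6), S(g_2,m_7), S(g_3,m_7), S(g_4,m_7), S(r,m_7), S(m_6,m_7), S(g_1,m_8), S(g_2,m_8), S(g_3,m_8), S(g_4,m_8), S(r,m_8), S(m_6,m_8), S(m_7,m_8), S(g_1,m_9), S(g_2,m_9), S(g_3,m_9), S(g_4,m_9), S(r,m_9), S(m_6,m_9), S(m_7,m_9), S(m_8,m_9)) all reduce to 0 modulo the current basis, so we have a Gröbner basis.
Inter-reduce: drop elements whose leading term is divisible by another's, tail-reduce, and make monic.
Reduced Gröbner basis: {x_3^3 - 5759/640x_3^2 + 8633/320x_3 - 2157/80, x_2^2 + 10384/2157x_3^2 - 235783/8628x_3 + 155269/4314, x_1 - 4x_3 + 12}.
The reduced Gröbner basis of I + (p) is {x_3^3 - 5759/640x_3^2 + 8633/320x_3 - 2157/80, x_2^2 + 10384/2157x_3^2 - 235783/8628x_3 + 155269/4314, x_1 - 4x_3 + 12} ≠ {1}, a proper ideal, so the enlarged system stays consistent: p is independent of I, with normal form -1/2x_1 + 2x_3 - 6.

-1/2x_1 + 2x_3 - 6 is independent of I; its normal form modulo I is -1/2x_1 + 2x_3 - 6.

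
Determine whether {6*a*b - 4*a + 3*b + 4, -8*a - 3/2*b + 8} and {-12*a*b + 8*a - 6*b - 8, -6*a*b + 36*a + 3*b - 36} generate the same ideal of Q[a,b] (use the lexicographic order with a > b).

For a fixed monomial order, each ideal has a unique reduced Gröbner basis; comparing bases decides equality.
Buchberger on the first generating set:
f_1 = 6*a*b - 4*a + 3*b + 4, LT = a*b.
f_2 = -8*a - 3/2*b + 8, LT = a.

S(f_1,f_2): lcm = a*b. S = -2/3*a - 3/16*b**2 + 3/2*b + 2/3.
  reduce S modulo (f_1, f_2):
  remainder -3/16*b**2 + 13/8*b ≠ 0; add g_3 = -3/16*b**2 + 13/8*b to the basis.

The other S-polynomials (S(f_1,g_3), S(f_2,g_3)) all reduce to 0 modulo the current basis, so we have a Gröbner basis.
Inter-reduce: drop elements whose leading term is divisible by another's, tail-reduce, and make monic.
Reduced Gröbner basis: {a + 3/16*b - 1, b**2 - 26/3*b}.

Buchberger on the second generating set:
h_1 = -12*a*b + 8*a - 6*b - 8, LT = a*b.
h_2 = -6*a*b + 36*a + 3*b - 36, LT = a*b.

S(h_1,h_2): lcm = a*b. S = 16/3*a + b - 16/3.
  reduce S modulo (h_1, h_2):
  remainder 16/3*a + b - 16/3 ≠ 0; add k_3 = 16/3*a + b - 16/3 to the basis.

S(h_1,k_3): lcm = a*b. S = -2/3*a - 3/16*b**2 + 3/2*b + 2/3.
  reduce S modulo (h_1, h_2, k_3):
  remainder -3/16*b**2 + 13/8*b ≠ 0; add k_4 = -3/16*b**2 + 13/8*b to the basis.

The other S-polynomials (S(h_2,k_3), S(h_1,k_4), S(h_2,k_4), S(k_3,k_4)) all reduce to 0 modulo the current basis, so we have a Gröbner basis.
Inter-reduce: drop elements whose leading term is divisible by another's, tail-reduce, and make monic.
Reduced Gröbner basis: {a + 3/16*b - 1, b**2 - 26/3*b}.

Same reduced basis, so the two generating sets span the same ideal.

Yes, the ideals are equal.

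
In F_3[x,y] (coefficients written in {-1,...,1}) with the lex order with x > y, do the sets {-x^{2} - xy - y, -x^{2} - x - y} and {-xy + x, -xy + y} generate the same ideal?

Two ideals are equal iff their reduced Gröbner bases coincide (the reduced basis is unique for a fixed ordering).
Buchberger on the first generating set:
f_1 = -x^{2} - xy - y, LT = x^{2}.
f_2 = -x^{2} - x - y, LT = x^{2}.

S(f_1,f_2): lcm = x^{2}. S = xy - x.
  leading term xy: no divisor's leading term divides it; move xy to the remainder.
  leading term x: no divisor's leading term divides it; move -x to the remainder.
  remainder xy - x ≠ 0; add g_3 = xy - x to the basis.

S(f_1,g_3): lcm = x^{2}y. S = x^{2} + xy^{2} + y^{2}.
  leading term x^{2}: subtract (-1)·f_1 from x^{2} + xy^{2} + y^{2} → xy^{2} - xy + y^{2} - y
  leading term xy^{2}: subtract (y)·g_3 from xy^{2} - xy + y^{2} - y → y^{2} - y
  leading term y^{2}: no divisor's leading term divides it; move y^{2} to the remainder.
  leading term y: no divisor's leading term divides it; move -y to the remainder.
  remainder y^{2} - y ≠ 0; add g_4 = y^{2} - y to the basis.

S(f_2,g_3): lcm = x^{2}y. S = x^{2} + xy + y^{2}.
  leading term x^{2}: subtract (-1)·f_1 from x^{2} + xy + y^{2} → y^{2} - y
  leading term y^{2}: subtract (1)·g_4 from y^{2} - y → 0
  remainder 0.

S(f_1,g_4): leading monomials are coprime, so the S-polynomial reduces to 0 (Buchberger's first criterion).
S(f_2,g_4): leading monomials are coprime, so the S-polynomial reduces to 0 (Buchberger's first criterion).
S(g_3,g_4): lcm = xy^{2}. S = 0.
  remainder 0.

Every S-polynomial of the final basis reduces to 0, so we have a Gröbner basis.
Inter-reduce: drop elements whose leading term is divisible by another's, tail-reduce, and make monic.
Reduced Gröbner basis: {x^{2} + x + y, xy - x, y^{2} - y}.

Buchberger on the second generating set:
h_1 = -xy + x, LT = xy.
h_2 = -xy + y, LT = xy.

S(h_1,h_2): lcm = xy. S = -x + y.
  leading term x: no divisor's leading term divides it; move -x to the remainder.
  leading term y: no divisor's leading term divides it; move y to the remainder.
  remainder -x + y ≠ 0; add k_3 = -x + y to the basis.

S(h_1,k_3): lcm = xy. S = -x + y^{2}.
  leading term x: subtract (1)·k_3 from -x + y^{2} → y^{2} - y
  leading term y^{2}: no divisor's leading term divides it; move y^{2} to the remainder.
  leading term y: no divisor's leading term divides it; move -y to the remainder.
  remainder y^{2} - y ≠ 0; add k_4 = y^{2} - y to the basis.

S(h_2,k_3): lcm = xy. S = y^{2} - y.
  leading term y^{2}: subtract (1)·k_4 from y^{2} - y → 0
  remainder 0.

S(h_1,k_4): lcm = xy^{2}. S = 0.
  remainder 0.

S(h_2,k_4): lcm = xy^{2}. S = xy - y^{2}.
  leading term xy: subtract (-1)·h_1 from xy - y^{2} → x - y^{2}
  leading term x: subtract (-1)·k_3 from x - y^{2} → -y^{2} + y
  leading term y^{2}: subtract (-1)·k_4 from -y^{2} + y → 0
  remainder 0.

S(k_3,k_4): leading monomials are coprime, so the S-polynomial reduces to 0 (Buchberger's first criterion).
Every S-polynomial of the final basis reduces to 0, so we have a Gröbner basis.
Inter-reduce: drop elements whose leading term is divisible by another's, tail-reduce, and make monic.
Reduced Gröbner basis: {x - y, y^{2} - y}.

The bases are distinct; the ideals are different.

No, the ideals differ.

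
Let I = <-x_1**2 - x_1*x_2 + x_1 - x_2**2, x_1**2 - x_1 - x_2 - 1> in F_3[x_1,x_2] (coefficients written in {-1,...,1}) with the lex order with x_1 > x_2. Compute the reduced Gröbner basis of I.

f_1 = -x_1**2 - x_1*x_2 + x_1 - x_2**2, LT = x_1**2.
f_2 = x_1**2 - x_1 - x_2 - 1, LT = x_1**2.

S(f_1,f_2): lcm = x_1**2. S = x_1*x_2 + x_2**2 + x_2 + 1.
  reduce S modulo (f_1, f_2):
  remainder x_1*x_2 + x_2**2 + x_2 + 1 ≠ 0; add g_3 = x_1*x_2 + x_2**2 + x_2 + 1 to the basis.

S(f_1,g_3): lcm = x_1**2*x_2. S = x_1*x_2 - x_1 + x_2**3.
  reduce S modulo (f_1, f_2, g_3):
  remainder -x_1 + x_2**3 - x_2**2 - x_2 - 1 ≠ 0; add g_4 = -x_1 + x_2**3 - x_2**2 - x_2 - 1 to the basis.

S(f_1,g_4): lcm = x_1**2. S = x_1*x_2**3 - x_1*x_2**2 + x_1 + x_2**2.
  reduce S modulo (f_1, f_2, g_3, g_4):
  remainder -x_2**4 + x_2**3 - 1 ≠ 0; add g_5 = -x_2**4 + x_2**3 - 1 to the basis.

The other S-polynomials (S(f_2,g_3), S(f_2,g_4), S(g_3,g_4), S(f_1,g_5), S(f_2,g_5), S(g_3,g_5), S(g_4,g_5)) all reduce to 0 modulo the current basis, so we have a Gröbner basis.
Inter-reduce: drop elements whose leading term is divisible by another's, tail-reduce, and make monic.

G = {x_1 - x_2**3 + x_2**2 + x_2 + 1, x_2**4 - x_2**3 + 1}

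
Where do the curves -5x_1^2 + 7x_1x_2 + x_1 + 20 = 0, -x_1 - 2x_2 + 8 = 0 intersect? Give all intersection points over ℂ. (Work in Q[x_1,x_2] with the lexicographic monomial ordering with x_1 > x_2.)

Compute a lex Gröbner basis by Buchberger's algorithm.
f_1 = -5x_1^2 + 7x_1x_2 + x_1 + 20, LT = x_1^2.
f_2 = -x_1 - 2x_2 + 8, LT = x_1.

S(f_1,f_2): lcm = x_1^2. S = -17/5x_1x_2 + 39/5x_1 - 4.
  leading term x_1x_2: subtract (17/5x_2)·f_2 from -17/5x_1x_2 + 39/5x_1 - 4 → 39/5x_1 + 34/5x_2^2 - 136/5x_2 - 4
  leading term x_1: subtract (-39/5)·f_2 from 39/5x_1 + 34/5x_2^2 - 136/5x_2 - 4 → 34/5x_2^2 - 214/5x_2 + 292/5
  leading term x_2^2: no divisor's leading term divides it; move 34/5x_2^2 to the remainder.
  leading term x_2: no divisor's leading term divides it; move -214/5x_2 to the remainder.
  leading term 1: no divisor's leading term divides it; move 292/5 to the remainder.
  remainder 34/5x_2^2 - 214/5x_2 + 292/5 ≠ 0; add h_3 = 34/5x_2^2 - 214/5x_2 + 292/5 to the basis.

The other S-polynomials (S(f_1,h_3), S(f_2,h_3)) all reduce to 0 modulo the current basis, so we have a Gröbner basis.
Inter-reduce: drop elements whose leading term is divisible by another's, tail-reduce, and make monic.
Reduced Gröbner basis: {x_1 + 2x_2 - 8, x_2^2 - 107/17x_2 + 146/17}.

From the last basis element, x_2^2 - 107/17x_2 + 146/17 = 0, so x_2 takes values in {2, 73/17}. Each choice, substituted upward through the basis, yields the corresponding point(s) of the solution set.
  x_2 = 2: the earlier basis element becomes x_1 - 4 = 0, giving x_1 = 4 — point (4, 2).
  x_2 = 73/17: the earlier basis element becomes x_1 + 10/17 = 0, giving x_1 = -10/17 — point (-10/17, 73/17).
Substituting each solution back into the original system confirms all equations vanish.

{(4, 2), (-10/17, 73/17)}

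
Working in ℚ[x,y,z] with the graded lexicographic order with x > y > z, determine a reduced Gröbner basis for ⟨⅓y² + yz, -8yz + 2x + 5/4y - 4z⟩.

f_1 = ⅓y² + yz, LT = y².
f_2 = -8yz + 2x + 5/4y - 4z, LT = yz.

S(f_1,f_2): lcm = y²z. S = 3yz² + ¼xy + 5/32y² - ½yz.
  leading term yz²: subtract (-⅜z)·f_2 from 3yz² + ¼xy + 5/32y² - ½yz → ¼xy + ¾xz + 5/32y² - 1/32yz - 3/2z²
  leading term xy: no divisor's leading term divides it; move ¼xy to the remainder.
  leading term xz: no divisor's leading term divides it; move ¾xz to the remainder.
  leading term y²: subtract (15/32)·f_1 from 5/32y² - 1/32yz - 3/2z² → -½yz - 3/2z²
  leading term yz: subtract (1/16)·f_2 from -½yz - 3/2z² → -3/2z² - ⅛x - 5/64y + ¼z
  leading term z²: no divisor's leading term divides it; move -3/2z² to the remainder.
  leading term x: no divisor's leading term divides it; move -⅛x to the remainder.
  leading term y: no divisor's leading term divides it; move -5/64y to the remainder.
  leading term z: no divisor's leading term divides it; move ¼z to the remainder.
  remainder ¼xy + ¾xz - 3/2z² - ⅛x - 5/64y + ¼z ≠ 0; add g_3 = ¼xy + ¾xz - 3/2z² - ⅛x - 5/64y + ¼z to the basis.

S(f_2,g_3): lcm = xyz. S = -3xz² + 6z³ - ¼x² - 5/32xy + xz + 5/16yz - z².
  leading term xz²: no divisor's leading term divides it; move -3xz² to the remainder.
  leading term z³: no divisor's leading term divides it; move 6z³ to the remainder.
  leading term x²: no divisor's leading term divides it; move -¼x² to the remainder.
  leading term xy: subtract (-⅝)·g_3 from -5/32xy + xz + 5/16yz - z² → 47/32xz + 5/16yz - 31/16z² - 5/64x - 25/512y + 5/32z
  leading term xz: no divisor's leading term divides it; move 47/32xz to the remainder.
  leading term yz: subtract (-5/128)·f_2 from 5/16yz - 31/16z² - 5/64x - 25/512y + 5/32z → -31/16z²
  leading term z²: no divisor's leading term divides it; move -31/16z² to the remainder.
  remainder -3xz² + 6z³ - ¼x² + 47/32xz - 31/16z² ≠ 0; add g_4 = -3xz² + 6z³ - ¼x² + 47/32xz - 31/16z² to the basis.

The other S-polynomials (S(f_1,g_3), S(f_1,g_4), S(f_2,g_4), S(g_3,g_4)) all reduce to 0 modulo the current basis, so we have a Gröbner basis.

G = {xz² - 2z³ + 1/12x² - 47/96xz + 31/48z², xy + 3xz - 6z² - ½x - 5/16y + z, y² + ¾x + 15/32y - 3/2z, yz - ¼x - 5/32y + ½z}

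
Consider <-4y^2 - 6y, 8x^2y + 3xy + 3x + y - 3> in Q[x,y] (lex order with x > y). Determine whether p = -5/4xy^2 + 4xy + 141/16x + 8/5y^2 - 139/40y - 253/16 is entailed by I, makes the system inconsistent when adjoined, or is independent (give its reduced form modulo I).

Adjoining -5/4xy^2 + 4xy + 141/16x + 8/5y^2 - 139/40y - 253/16 makes the ideal the whole ring: the system is inconsistent.

First compute the reduced Gröbner basis of I by Buchberger's algorithm.
f_1 = -4y^2 - 6y, LT = y^2.
f_2 = 8x^2y + 3xy + 3x + y - 3, LT = x^2y.

S(f_1,f_2): lcm = x^2y^2. S = 3/2x^2y - 3/8xy^2 - 3/8xy - 1/8y^2 + 3/8y.
  leading term x^2y: subtract (3/16)·f_2 from 3/2x^2y - 3/8xy^2 - 3/8xy - 1/8y^2 + 3/8y → -3/8xy^2 - 15/16xy - 9/16x - 1/8y^2 + 3/16y + 9/16
  leading term xy^2: subtract (3/32x)·f_1 from -3/8xy^2 - 15/16xy - 9/16x - 1/8y^2 + 3/16y + 9/16 → -3/8xy - 9/16x - 1/8y^2 + 3/16y + 9/16
  leading term xy: no divisor's leading term divides it; move -3/8xy to the remainder.
  leading term x: no divisor's leading term divides it; move -9/16x to the remainder.
  leading term y^2: subtract (1/32)·f_1 from -1/8y^2 + 3/16y + 9/16 → 3/8y + 9/16
  leading term y: no divisor's leading term divides it; move 3/8y to the remainder.
  leading term 1: no divisor's leading term divides it; move 9/16 to the remainder.
  remainder -3/8xy - 9/16x + 3/8y + 9/16 ≠ 0; add h_3 = -3/8xy - 9/16x + 3/8y + 9/16 to the basis.

S(f_1,h_3): lcm = xy^2. S = y^2 + 3/2y.
  leading term y^2: subtract (-1/4)·f_1 from y^2 + 3/2y → 0
  remainder 0.

S(f_2,h_3): lcm = x^2y. S = -3/2x^2 + 11/8xy + 15/8x + 1/8y - 3/8.
  leading term x^2: no divisor's leading term divides it; move -3/2x^2 to the remainder.
  leading term xy: subtract (-11/3)·h_3 from 11/8xy + 15/8x + 1/8y - 3/8 → -3/16x + 3/2y + 27/16
  leading term x: no divisor's leading term divides it; move -3/16x to the remainder.
  leading term y: no divisor's leading term divides it; move 3/2y to the remainder.
  leading term 1: no divisor's leading term divides it; move 27/16 to the remainder.
  remainder -3/2x^2 - 3/16x + 3/2y + 27/16 ≠ 0; add h_4 = -3/2x^2 - 3/16x + 3/2y + 27/16 to the basis.

S(f_1,h_4): leading monomials are coprime, so the S-polynomial reduces to 0 (Buchberger's first criterion).
S(f_2,h_4): lcm = x^2y. S = 1/4xy + 3/8x + y^2 + 5/4y - 3/8.
  leading term xy: subtract (-2/3)·h_3 from 1/4xy + 3/8x + y^2 + 5/4y - 3/8 → y^2 + 3/2y
  leading term y^2: subtract (-1/4)·f_1 from y^2 + 3/2y → 0
  remainder 0.

S(h_3,h_4): lcm = x^2y. S = 3/2x^2 - 9/8xy - 3/2x + y^2 + 9/8y.
  leading term x^2: subtract (-1)·h_4 from 3/2x^2 - 9/8xy - 3/2x + y^2 + 9/8y → -9/8xy - 27/16x + y^2 + 21/8y + 27/16
  leading term xy: subtract (3)·h_3 from -9/8xy - 27/16x + y^2 + 21/8y + 27/16 → y^2 + 3/2y
  leading term y^2: subtract (-1/4)·f_1 from y^2 + 3/2y → 0
  remainder 0.

Every S-polynomial of the final basis reduces to 0, so we have a Gröbner basis.
Inter-reduce: drop elements whose leading term is divisible by another's, tail-reduce, and make monic.
Reduced Gröbner basis: {x^2 + 1/8x - y - 9/8, xy + 3/2x - y - 3/2, y^2 + 3/2y}.
Label its elements g_1 = x^2 + 1/8x - y - 9/8, g_2 = xy + 3/2x - y - 3/2, g_3 = y^2 + 3/2y.

Reduce p = -5/4xy^2 + 4xy + 141/16x + 8/5y^2 - 139/40y - 253/16 modulo G:
  leading term xy^2: subtract (-5/4y)·g_2 from -5/4xy^2 + 4xy + 141/16x + 8/5y^2 - 139/40y - 253/16 → 47/8xy + 141/16x + 7/20y^2 - 107/20y - 253/16
  leading term xy: subtract (47/8)·g_2 from 47/8xy + 141/16x + 7/20y^2 - 107/20y - 253/16 → 7/20y^2 + 21/40y - 7
  leading term y^2: subtract (7/20)·g_3 from 7/20y^2 + 21/40y - 7 → -7
  leading term 1: no divisor's leading term divides it; move -7 to the remainder.
  normal form = -7.
The normal form is nonzero, so p ∉ I. Since p minus its normal form lies in I, I + (p) = I + (r) where r = -7; decide whether this ideal is the whole ring.
Here r = -7 is a nonzero constant, hence a unit: 1 ∈ I + (p), the Gröbner basis of I + (p) is {1}, and the enlarged system has no common solution — adjoining p is inconsistent.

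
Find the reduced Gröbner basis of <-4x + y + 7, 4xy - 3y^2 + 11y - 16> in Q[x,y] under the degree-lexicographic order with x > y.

G = {y^2 - 9y + 8, x - 1/4y - 7/4}

f_1 = -4x + y + 7, LT = x.
f_2 = 4xy - 3y^2 + 11y - 16, LT = xy.

S(f_1,f_2): lcm = xy. S = 1/2y^2 - 9/2y + 4.
  leading term y^2: no divisor's leading term divides it; move 1/2y^2 to the remainder.
  leading term y: no divisor's leading term divides it; move -9/2y to the remainder.
  leading term 1: no divisor's leading term divides it; move 4 to the remainder.
  remainder 1/2y^2 - 9/2y + 4 ≠ 0; add g_3 = 1/2y^2 - 9/2y + 4 to the basis.

The other S-polynomials (S(f_1,g_3), S(f_2,g_3)) all reduce to 0 modulo the current basis, so we have a Gröbner basis.
Inter-reduce: drop elements whose leading term is divisible by another's, tail-reduce, and make monic.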